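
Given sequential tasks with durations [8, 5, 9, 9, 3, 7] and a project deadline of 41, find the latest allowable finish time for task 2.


LF(activity 2) = deadline - sum of successor durations
Successors: activities 3 through 6 with durations [9, 9, 3, 7]
Sum of successor durations = 28
LF = 41 - 28 = 13

13


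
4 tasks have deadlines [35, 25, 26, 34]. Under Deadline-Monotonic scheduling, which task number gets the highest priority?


Sort tasks by relative deadline (ascending):
  Task 2: deadline = 25
  Task 3: deadline = 26
  Task 4: deadline = 34
  Task 1: deadline = 35
Priority order (highest first): [2, 3, 4, 1]
Highest priority task = 2

2


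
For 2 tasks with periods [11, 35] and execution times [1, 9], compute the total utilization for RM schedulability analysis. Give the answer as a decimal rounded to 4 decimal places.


Compute individual utilizations (exact fractions):
  Task 1: C/T = 1/11 (approx. 0.0909)
  Task 2: C/T = 9/35 (approx. 0.2571)
Total utilization U = 1/11 + 9/35 = 134/385
Rounded to 4 decimal places: U = 0.3481
RM (Liu & Layland) bound for 2 tasks = 0.828427; compare with U = 134/385 (approx. 0.348052)
U <= bound, so schedulable by RM sufficient condition.

0.3481


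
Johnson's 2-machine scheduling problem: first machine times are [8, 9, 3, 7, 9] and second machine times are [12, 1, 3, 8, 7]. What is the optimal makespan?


Apply Johnson's rule:
  Group 1 (a <= b): [(3, 3, 3), (4, 7, 8), (1, 8, 12)]
  Group 2 (a > b): [(5, 9, 7), (2, 9, 1)]
Optimal job order: [3, 4, 1, 5, 2]
Schedule:
  Job 3: M1 done at 3, M2 done at 6
  Job 4: M1 done at 10, M2 done at 18
  Job 1: M1 done at 18, M2 done at 30
  Job 5: M1 done at 27, M2 done at 37
  Job 2: M1 done at 36, M2 done at 38
Makespan = 38

38


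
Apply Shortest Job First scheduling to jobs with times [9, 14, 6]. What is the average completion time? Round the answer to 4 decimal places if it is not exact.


SJF order (ascending): [6, 9, 14]
Completion times:
  Job 1: burst=6, C=6
  Job 2: burst=9, C=15
  Job 3: burst=14, C=29
Average completion = 50/3 = 16.6667

16.6667


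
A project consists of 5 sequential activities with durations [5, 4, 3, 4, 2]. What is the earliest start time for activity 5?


Activity 5 starts after activities 1 through 4 complete.
Predecessor durations: [5, 4, 3, 4]
ES = 5 + 4 + 3 + 4 = 16

16


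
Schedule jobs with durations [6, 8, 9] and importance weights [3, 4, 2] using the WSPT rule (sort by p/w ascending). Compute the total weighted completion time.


Compute p/w ratios and sort ascending (WSPT): [(6, 3), (8, 4), (9, 2)]
Compute weighted completion times:
  Job (p=6,w=3): C=6, w*C=3*6=18
  Job (p=8,w=4): C=14, w*C=4*14=56
  Job (p=9,w=2): C=23, w*C=2*23=46
Total weighted completion time = 120

120


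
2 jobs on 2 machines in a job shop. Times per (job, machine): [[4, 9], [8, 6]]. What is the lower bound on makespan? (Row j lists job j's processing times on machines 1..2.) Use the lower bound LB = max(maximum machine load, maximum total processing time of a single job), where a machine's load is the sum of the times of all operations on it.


Machine loads:
  Machine 1: 4 + 8 = 12
  Machine 2: 9 + 6 = 15
Max machine load = 15
Job totals:
  Job 1: 13
  Job 2: 14
Max job total = 14
Lower bound = max(15, 14) = 15

15


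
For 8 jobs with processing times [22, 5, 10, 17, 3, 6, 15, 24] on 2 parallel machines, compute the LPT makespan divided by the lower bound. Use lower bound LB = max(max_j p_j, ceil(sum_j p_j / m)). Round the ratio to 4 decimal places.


LPT order: [24, 22, 17, 15, 10, 6, 5, 3]
Machine loads after assignment: [52, 50]
LPT makespan = 52
Lower bound = max(max_job, ceil(total/2)) = max(24, 51) = 51
Ratio = 52 / 51 = 1.0196

1.0196


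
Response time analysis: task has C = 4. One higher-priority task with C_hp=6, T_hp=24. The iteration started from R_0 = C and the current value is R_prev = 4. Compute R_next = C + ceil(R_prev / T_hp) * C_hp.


R_next = C + ceil(R_prev / T_hp) * C_hp
ceil(4 / 24) = ceil(0.1667) = 1
Interference = 1 * 6 = 6
R_next = 4 + 6 = 10

10


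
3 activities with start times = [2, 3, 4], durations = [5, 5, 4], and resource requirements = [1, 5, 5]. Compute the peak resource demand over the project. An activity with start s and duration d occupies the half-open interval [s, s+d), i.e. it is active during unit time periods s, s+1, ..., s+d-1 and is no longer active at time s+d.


Each activity i is active on [start_i, start_i + duration_i).
Compute total resource usage per time slot:
  t=0: active resources = [], total = 0
  t=1: active resources = [], total = 0
  t=2: active resources = [1], total = 1
  t=3: active resources = [1, 5], total = 6
  t=4: active resources = [1, 5, 5], total = 11
  t=5: active resources = [1, 5, 5], total = 11
  t=6: active resources = [1, 5, 5], total = 11
  t=7: active resources = [5, 5], total = 10
Peak resource demand = 11

11


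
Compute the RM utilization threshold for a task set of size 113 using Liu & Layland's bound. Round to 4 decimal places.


Compute 2^(1/113) = 1.0061528976
Subtract 1: 1.0061528976 - 1 = 0.0061528976
Multiply by n: 113 * 0.0061528976 = 0.6952774288
Round to 4 dp: 0.6953

0.6953


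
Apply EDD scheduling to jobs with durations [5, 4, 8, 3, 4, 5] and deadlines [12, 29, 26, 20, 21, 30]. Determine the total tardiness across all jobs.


Sort by due date (EDD order): [(5, 12), (3, 20), (4, 21), (8, 26), (4, 29), (5, 30)]
Compute completion times and tardiness:
  Job 1: p=5, d=12, C=5, tardiness=max(0,5-12)=0
  Job 2: p=3, d=20, C=8, tardiness=max(0,8-20)=0
  Job 3: p=4, d=21, C=12, tardiness=max(0,12-21)=0
  Job 4: p=8, d=26, C=20, tardiness=max(0,20-26)=0
  Job 5: p=4, d=29, C=24, tardiness=max(0,24-29)=0
  Job 6: p=5, d=30, C=29, tardiness=max(0,29-30)=0
Total tardiness = 0

0


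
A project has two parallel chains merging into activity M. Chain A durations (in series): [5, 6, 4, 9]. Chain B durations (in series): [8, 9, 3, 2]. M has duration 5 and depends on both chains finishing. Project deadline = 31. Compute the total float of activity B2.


Forward pass: ES(B2) = sum of predecessors on chain B = 8
EF = ES + duration = 8 + 9 = 17
Backward pass: LF(M) = deadline = 31; LS(M) = 31 - 5 = 26
LF(B2) = LS(M) - sum(successors on chain B) = 26 - 5 = 21
LS = LF - duration = 21 - 9 = 12
Total float = LS - ES = 12 - 8 = 4

4


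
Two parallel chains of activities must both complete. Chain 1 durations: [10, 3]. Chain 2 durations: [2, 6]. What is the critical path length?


Path A total = 10 + 3 = 13
Path B total = 2 + 6 = 8
Critical path = longest path = max(13, 8) = 13

13


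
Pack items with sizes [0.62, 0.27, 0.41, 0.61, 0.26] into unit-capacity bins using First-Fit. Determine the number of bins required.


Place items sequentially using First-Fit:
  Item 0.62 -> new Bin 1
  Item 0.27 -> Bin 1 (now 0.89)
  Item 0.41 -> new Bin 2
  Item 0.61 -> new Bin 3
  Item 0.26 -> Bin 2 (now 0.67)
Total bins used = 3

3


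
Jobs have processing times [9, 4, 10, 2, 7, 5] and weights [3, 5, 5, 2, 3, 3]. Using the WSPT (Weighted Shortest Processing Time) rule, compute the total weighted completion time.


Compute p/w ratios and sort ascending (WSPT): [(4, 5), (2, 2), (5, 3), (10, 5), (7, 3), (9, 3)]
Compute weighted completion times:
  Job (p=4,w=5): C=4, w*C=5*4=20
  Job (p=2,w=2): C=6, w*C=2*6=12
  Job (p=5,w=3): C=11, w*C=3*11=33
  Job (p=10,w=5): C=21, w*C=5*21=105
  Job (p=7,w=3): C=28, w*C=3*28=84
  Job (p=9,w=3): C=37, w*C=3*37=111
Total weighted completion time = 365

365


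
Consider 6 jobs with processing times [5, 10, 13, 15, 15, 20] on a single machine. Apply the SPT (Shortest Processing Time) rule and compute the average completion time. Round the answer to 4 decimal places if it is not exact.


Sort jobs by processing time (SPT order): [5, 10, 13, 15, 15, 20]
Compute completion times sequentially:
  Job 1: processing = 5, completes at 5
  Job 2: processing = 10, completes at 15
  Job 3: processing = 13, completes at 28
  Job 4: processing = 15, completes at 43
  Job 5: processing = 15, completes at 58
  Job 6: processing = 20, completes at 78
Sum of completion times = 227
Average completion time = 227/6 = 37.8333

37.8333


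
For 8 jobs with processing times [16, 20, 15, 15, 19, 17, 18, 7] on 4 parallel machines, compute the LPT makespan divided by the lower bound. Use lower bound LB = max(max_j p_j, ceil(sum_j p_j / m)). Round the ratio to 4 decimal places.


LPT order: [20, 19, 18, 17, 16, 15, 15, 7]
Machine loads after assignment: [27, 34, 33, 33]
LPT makespan = 34
Lower bound = max(max_job, ceil(total/4)) = max(20, 32) = 32
Ratio = 34 / 32 = 1.0625

1.0625


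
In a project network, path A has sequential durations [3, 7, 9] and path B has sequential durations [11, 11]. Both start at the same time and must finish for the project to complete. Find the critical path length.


Path A total = 3 + 7 + 9 = 19
Path B total = 11 + 11 = 22
Critical path = longest path = max(19, 22) = 22

22


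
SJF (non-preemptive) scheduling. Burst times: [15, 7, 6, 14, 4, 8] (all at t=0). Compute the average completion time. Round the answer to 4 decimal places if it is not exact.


SJF order (ascending): [4, 6, 7, 8, 14, 15]
Completion times:
  Job 1: burst=4, C=4
  Job 2: burst=6, C=10
  Job 3: burst=7, C=17
  Job 4: burst=8, C=25
  Job 5: burst=14, C=39
  Job 6: burst=15, C=54
Average completion = 149/6 = 24.8333

24.8333


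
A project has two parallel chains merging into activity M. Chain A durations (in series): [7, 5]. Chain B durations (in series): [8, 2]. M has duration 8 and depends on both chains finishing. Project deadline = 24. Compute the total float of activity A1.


Forward pass: ES(A1) = sum of predecessors on chain A = 0
EF = ES + duration = 0 + 7 = 7
Backward pass: LF(M) = deadline = 24; LS(M) = 24 - 8 = 16
LF(A1) = LS(M) - sum(successors on chain A) = 16 - 5 = 11
LS = LF - duration = 11 - 7 = 4
Total float = LS - ES = 4 - 0 = 4

4


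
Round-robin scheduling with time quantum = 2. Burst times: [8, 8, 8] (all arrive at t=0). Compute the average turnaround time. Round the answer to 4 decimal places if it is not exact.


Time quantum = 2
Execution trace:
  J1 runs 2 units, time = 2
  J2 runs 2 units, time = 4
  J3 runs 2 units, time = 6
  J1 runs 2 units, time = 8
  J2 runs 2 units, time = 10
  J3 runs 2 units, time = 12
  J1 runs 2 units, time = 14
  J2 runs 2 units, time = 16
  J3 runs 2 units, time = 18
  J1 runs 2 units, time = 20
  J2 runs 2 units, time = 22
  J3 runs 2 units, time = 24
Finish times: [20, 22, 24]
Average turnaround = 66/3 = 22.0

22.0


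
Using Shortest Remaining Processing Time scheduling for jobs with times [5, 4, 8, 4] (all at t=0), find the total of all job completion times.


Since all jobs arrive at t=0, SRPT equals SPT ordering.
SPT order: [4, 4, 5, 8]
Completion times:
  Job 1: p=4, C=4
  Job 2: p=4, C=8
  Job 3: p=5, C=13
  Job 4: p=8, C=21
Total completion time = 4 + 8 + 13 + 21 = 46

46


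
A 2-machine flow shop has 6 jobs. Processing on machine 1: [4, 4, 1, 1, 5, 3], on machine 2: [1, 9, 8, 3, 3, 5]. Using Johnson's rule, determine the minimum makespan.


Apply Johnson's rule:
  Group 1 (a <= b): [(3, 1, 8), (4, 1, 3), (6, 3, 5), (2, 4, 9)]
  Group 2 (a > b): [(5, 5, 3), (1, 4, 1)]
Optimal job order: [3, 4, 6, 2, 5, 1]
Schedule:
  Job 3: M1 done at 1, M2 done at 9
  Job 4: M1 done at 2, M2 done at 12
  Job 6: M1 done at 5, M2 done at 17
  Job 2: M1 done at 9, M2 done at 26
  Job 5: M1 done at 14, M2 done at 29
  Job 1: M1 done at 18, M2 done at 30
Makespan = 30

30


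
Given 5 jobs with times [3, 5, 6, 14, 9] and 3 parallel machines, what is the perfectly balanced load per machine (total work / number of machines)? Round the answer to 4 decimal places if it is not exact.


Total processing time = 3 + 5 + 6 + 14 + 9 = 37
Number of machines = 3
Ideal balanced load = 37 / 3 = 12.3333

12.3333


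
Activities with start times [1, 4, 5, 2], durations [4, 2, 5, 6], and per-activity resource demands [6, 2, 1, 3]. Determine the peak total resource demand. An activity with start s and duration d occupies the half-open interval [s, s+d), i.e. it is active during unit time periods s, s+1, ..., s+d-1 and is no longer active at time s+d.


Each activity i is active on [start_i, start_i + duration_i).
Compute total resource usage per time slot:
  t=0: active resources = [], total = 0
  t=1: active resources = [6], total = 6
  t=2: active resources = [6, 3], total = 9
  t=3: active resources = [6, 3], total = 9
  t=4: active resources = [6, 2, 3], total = 11
  t=5: active resources = [2, 1, 3], total = 6
  t=6: active resources = [1, 3], total = 4
  t=7: active resources = [1, 3], total = 4
  t=8: active resources = [1], total = 1
  t=9: active resources = [1], total = 1
Peak resource demand = 11

11


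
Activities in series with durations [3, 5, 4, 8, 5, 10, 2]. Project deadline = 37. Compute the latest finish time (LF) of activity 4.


LF(activity 4) = deadline - sum of successor durations
Successors: activities 5 through 7 with durations [5, 10, 2]
Sum of successor durations = 17
LF = 37 - 17 = 20

20


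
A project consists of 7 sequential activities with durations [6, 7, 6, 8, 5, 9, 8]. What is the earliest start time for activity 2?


Activity 2 starts after activities 1 through 1 complete.
Predecessor durations: [6]
ES = 6 = 6

6


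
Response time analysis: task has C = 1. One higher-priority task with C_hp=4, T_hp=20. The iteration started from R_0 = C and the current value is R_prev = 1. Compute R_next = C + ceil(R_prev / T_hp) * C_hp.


R_next = C + ceil(R_prev / T_hp) * C_hp
ceil(1 / 20) = ceil(0.05) = 1
Interference = 1 * 4 = 4
R_next = 1 + 4 = 5

5


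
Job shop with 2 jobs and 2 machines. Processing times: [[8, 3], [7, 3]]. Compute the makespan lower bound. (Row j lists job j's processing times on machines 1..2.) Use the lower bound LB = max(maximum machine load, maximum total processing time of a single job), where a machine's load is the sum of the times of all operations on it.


Machine loads:
  Machine 1: 8 + 7 = 15
  Machine 2: 3 + 3 = 6
Max machine load = 15
Job totals:
  Job 1: 11
  Job 2: 10
Max job total = 11
Lower bound = max(15, 11) = 15

15


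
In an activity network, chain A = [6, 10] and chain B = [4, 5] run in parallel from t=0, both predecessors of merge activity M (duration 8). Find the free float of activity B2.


ES(B2) = sum of predecessors on chain B = 4
EF(B2) = ES + duration = 4 + 5 = 9
Successor of B2 is M. ES(M) = max(sum(A), sum(B)) = max(16, 9) = 16
Free float = ES(successor) - EF(current) = 16 - 9 = 7

7


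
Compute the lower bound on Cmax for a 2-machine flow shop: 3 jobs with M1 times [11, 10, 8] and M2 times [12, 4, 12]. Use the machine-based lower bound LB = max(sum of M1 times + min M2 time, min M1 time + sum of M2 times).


LB1 = sum(M1 times) + min(M2 times) = 29 + 4 = 33
LB2 = min(M1 times) + sum(M2 times) = 8 + 28 = 36
Lower bound = max(LB1, LB2) = max(33, 36) = 36

36


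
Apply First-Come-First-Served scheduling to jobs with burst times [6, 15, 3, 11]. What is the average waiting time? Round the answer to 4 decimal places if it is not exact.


FCFS order (as given): [6, 15, 3, 11]
Waiting times:
  Job 1: wait = 0
  Job 2: wait = 6
  Job 3: wait = 21
  Job 4: wait = 24
Sum of waiting times = 51
Average waiting time = 51/4 = 12.75

12.75


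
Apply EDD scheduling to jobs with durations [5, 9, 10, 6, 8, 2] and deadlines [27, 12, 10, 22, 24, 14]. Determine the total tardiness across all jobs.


Sort by due date (EDD order): [(10, 10), (9, 12), (2, 14), (6, 22), (8, 24), (5, 27)]
Compute completion times and tardiness:
  Job 1: p=10, d=10, C=10, tardiness=max(0,10-10)=0
  Job 2: p=9, d=12, C=19, tardiness=max(0,19-12)=7
  Job 3: p=2, d=14, C=21, tardiness=max(0,21-14)=7
  Job 4: p=6, d=22, C=27, tardiness=max(0,27-22)=5
  Job 5: p=8, d=24, C=35, tardiness=max(0,35-24)=11
  Job 6: p=5, d=27, C=40, tardiness=max(0,40-27)=13
Total tardiness = 43

43


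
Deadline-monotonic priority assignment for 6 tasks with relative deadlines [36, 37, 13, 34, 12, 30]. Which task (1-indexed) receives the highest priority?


Sort tasks by relative deadline (ascending):
  Task 5: deadline = 12
  Task 3: deadline = 13
  Task 6: deadline = 30
  Task 4: deadline = 34
  Task 1: deadline = 36
  Task 2: deadline = 37
Priority order (highest first): [5, 3, 6, 4, 1, 2]
Highest priority task = 5

5


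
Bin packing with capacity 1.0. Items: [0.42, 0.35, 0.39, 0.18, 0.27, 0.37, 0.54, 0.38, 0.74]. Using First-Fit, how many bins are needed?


Place items sequentially using First-Fit:
  Item 0.42 -> new Bin 1
  Item 0.35 -> Bin 1 (now 0.77)
  Item 0.39 -> new Bin 2
  Item 0.18 -> Bin 1 (now 0.95)
  Item 0.27 -> Bin 2 (now 0.66)
  Item 0.37 -> new Bin 3
  Item 0.54 -> Bin 3 (now 0.91)
  Item 0.38 -> new Bin 4
  Item 0.74 -> new Bin 5
Total bins used = 5

5


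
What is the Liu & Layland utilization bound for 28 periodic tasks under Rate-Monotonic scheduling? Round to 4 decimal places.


Compute 2^(1/28) = 1.0250642120
Subtract 1: 1.0250642120 - 1 = 0.0250642120
Multiply by n: 28 * 0.0250642120 = 0.7017979360
Round to 4 dp: 0.7018

0.7018


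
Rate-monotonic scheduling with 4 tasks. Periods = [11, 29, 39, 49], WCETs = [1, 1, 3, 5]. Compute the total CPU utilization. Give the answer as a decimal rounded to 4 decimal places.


Compute individual utilizations (exact fractions):
  Task 1: C/T = 1/11 (approx. 0.0909)
  Task 2: C/T = 1/29 (approx. 0.0345)
  Task 3: C/T = 3/39 = 1/13 (approx. 0.0769)
  Task 4: C/T = 5/49 (approx. 0.102)
Total utilization U = 1/11 + 1/29 + 1/13 + 5/49 = 61846/203203
Rounded to 4 decimal places: U = 0.3044
RM (Liu & Layland) bound for 4 tasks = 0.756828; compare with U = 61846/203203 (approx. 0.304356)
U <= bound, so schedulable by RM sufficient condition.

0.3044


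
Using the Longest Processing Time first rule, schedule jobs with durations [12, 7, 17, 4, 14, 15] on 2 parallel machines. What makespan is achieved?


Sort jobs in decreasing order (LPT): [17, 15, 14, 12, 7, 4]
Assign each job to the least loaded machine:
  Machine 1: jobs [17, 12, 7], load = 36
  Machine 2: jobs [15, 14, 4], load = 33
Makespan = max load = 36

36


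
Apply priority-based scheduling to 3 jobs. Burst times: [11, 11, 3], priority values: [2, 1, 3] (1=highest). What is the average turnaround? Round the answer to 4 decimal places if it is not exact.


Sort by priority (ascending = highest first):
Order: [(1, 11), (2, 11), (3, 3)]
Completion times:
  Priority 1, burst=11, C=11
  Priority 2, burst=11, C=22
  Priority 3, burst=3, C=25
Average turnaround = 58/3 = 19.3333

19.3333


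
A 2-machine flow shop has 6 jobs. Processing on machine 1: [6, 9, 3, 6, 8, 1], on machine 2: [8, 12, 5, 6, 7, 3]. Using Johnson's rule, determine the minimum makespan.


Apply Johnson's rule:
  Group 1 (a <= b): [(6, 1, 3), (3, 3, 5), (1, 6, 8), (4, 6, 6), (2, 9, 12)]
  Group 2 (a > b): [(5, 8, 7)]
Optimal job order: [6, 3, 1, 4, 2, 5]
Schedule:
  Job 6: M1 done at 1, M2 done at 4
  Job 3: M1 done at 4, M2 done at 9
  Job 1: M1 done at 10, M2 done at 18
  Job 4: M1 done at 16, M2 done at 24
  Job 2: M1 done at 25, M2 done at 37
  Job 5: M1 done at 33, M2 done at 44
Makespan = 44

44


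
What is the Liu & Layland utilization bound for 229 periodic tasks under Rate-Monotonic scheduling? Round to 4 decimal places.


Compute 2^(1/229) = 1.0030314291
Subtract 1: 1.0030314291 - 1 = 0.0030314291
Multiply by n: 229 * 0.0030314291 = 0.6941972639
Round to 4 dp: 0.6942

0.6942


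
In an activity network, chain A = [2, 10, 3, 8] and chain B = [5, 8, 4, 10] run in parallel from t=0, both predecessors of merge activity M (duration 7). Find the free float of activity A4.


ES(A4) = sum of predecessors on chain A = 15
EF(A4) = ES + duration = 15 + 8 = 23
Successor of A4 is M. ES(M) = max(sum(A), sum(B)) = max(23, 27) = 27
Free float = ES(successor) - EF(current) = 27 - 23 = 4

4


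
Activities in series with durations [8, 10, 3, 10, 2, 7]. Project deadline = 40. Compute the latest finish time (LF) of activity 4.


LF(activity 4) = deadline - sum of successor durations
Successors: activities 5 through 6 with durations [2, 7]
Sum of successor durations = 9
LF = 40 - 9 = 31

31


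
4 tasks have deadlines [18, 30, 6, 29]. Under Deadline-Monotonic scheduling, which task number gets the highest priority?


Sort tasks by relative deadline (ascending):
  Task 3: deadline = 6
  Task 1: deadline = 18
  Task 4: deadline = 29
  Task 2: deadline = 30
Priority order (highest first): [3, 1, 4, 2]
Highest priority task = 3

3


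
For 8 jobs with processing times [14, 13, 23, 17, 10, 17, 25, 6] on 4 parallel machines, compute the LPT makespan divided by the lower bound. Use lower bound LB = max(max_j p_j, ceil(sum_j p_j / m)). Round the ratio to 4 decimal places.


LPT order: [25, 23, 17, 17, 14, 13, 10, 6]
Machine loads after assignment: [31, 33, 31, 30]
LPT makespan = 33
Lower bound = max(max_job, ceil(total/4)) = max(25, 32) = 32
Ratio = 33 / 32 = 1.0313

1.0313


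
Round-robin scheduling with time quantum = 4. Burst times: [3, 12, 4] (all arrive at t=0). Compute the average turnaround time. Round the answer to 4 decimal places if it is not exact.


Time quantum = 4
Execution trace:
  J1 runs 3 units, time = 3
  J2 runs 4 units, time = 7
  J3 runs 4 units, time = 11
  J2 runs 4 units, time = 15
  J2 runs 4 units, time = 19
Finish times: [3, 19, 11]
Average turnaround = 33/3 = 11.0

11.0


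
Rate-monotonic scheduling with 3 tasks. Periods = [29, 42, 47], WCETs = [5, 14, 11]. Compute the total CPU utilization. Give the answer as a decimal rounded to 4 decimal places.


Compute individual utilizations (exact fractions):
  Task 1: C/T = 5/29 (approx. 0.1724)
  Task 2: C/T = 14/42 = 1/3 (approx. 0.3333)
  Task 3: C/T = 11/47 (approx. 0.234)
Total utilization U = 5/29 + 1/3 + 11/47 = 3025/4089
Rounded to 4 decimal places: U = 0.7398
RM (Liu & Layland) bound for 3 tasks = 0.779763; compare with U = 3025/4089 (approx. 0.739790)
U <= bound, so schedulable by RM sufficient condition.

0.7398


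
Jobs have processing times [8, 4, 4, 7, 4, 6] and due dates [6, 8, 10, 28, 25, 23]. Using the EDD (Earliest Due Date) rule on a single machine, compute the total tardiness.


Sort by due date (EDD order): [(8, 6), (4, 8), (4, 10), (6, 23), (4, 25), (7, 28)]
Compute completion times and tardiness:
  Job 1: p=8, d=6, C=8, tardiness=max(0,8-6)=2
  Job 2: p=4, d=8, C=12, tardiness=max(0,12-8)=4
  Job 3: p=4, d=10, C=16, tardiness=max(0,16-10)=6
  Job 4: p=6, d=23, C=22, tardiness=max(0,22-23)=0
  Job 5: p=4, d=25, C=26, tardiness=max(0,26-25)=1
  Job 6: p=7, d=28, C=33, tardiness=max(0,33-28)=5
Total tardiness = 18

18


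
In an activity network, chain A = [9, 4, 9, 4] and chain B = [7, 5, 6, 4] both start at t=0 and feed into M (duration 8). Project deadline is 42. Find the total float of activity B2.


Forward pass: ES(B2) = sum of predecessors on chain B = 7
EF = ES + duration = 7 + 5 = 12
Backward pass: LF(M) = deadline = 42; LS(M) = 42 - 8 = 34
LF(B2) = LS(M) - sum(successors on chain B) = 34 - 10 = 24
LS = LF - duration = 24 - 5 = 19
Total float = LS - ES = 19 - 7 = 12

12


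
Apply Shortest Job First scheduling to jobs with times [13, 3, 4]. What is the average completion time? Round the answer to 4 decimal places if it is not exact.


SJF order (ascending): [3, 4, 13]
Completion times:
  Job 1: burst=3, C=3
  Job 2: burst=4, C=7
  Job 3: burst=13, C=20
Average completion = 30/3 = 10.0

10.0


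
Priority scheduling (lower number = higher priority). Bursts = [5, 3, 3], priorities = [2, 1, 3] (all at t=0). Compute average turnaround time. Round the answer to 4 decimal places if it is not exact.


Sort by priority (ascending = highest first):
Order: [(1, 3), (2, 5), (3, 3)]
Completion times:
  Priority 1, burst=3, C=3
  Priority 2, burst=5, C=8
  Priority 3, burst=3, C=11
Average turnaround = 22/3 = 7.3333

7.3333


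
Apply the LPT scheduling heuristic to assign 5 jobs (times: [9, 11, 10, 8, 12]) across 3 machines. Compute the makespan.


Sort jobs in decreasing order (LPT): [12, 11, 10, 9, 8]
Assign each job to the least loaded machine:
  Machine 1: jobs [12], load = 12
  Machine 2: jobs [11, 8], load = 19
  Machine 3: jobs [10, 9], load = 19
Makespan = max load = 19

19


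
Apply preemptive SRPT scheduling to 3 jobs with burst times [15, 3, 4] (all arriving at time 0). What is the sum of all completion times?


Since all jobs arrive at t=0, SRPT equals SPT ordering.
SPT order: [3, 4, 15]
Completion times:
  Job 1: p=3, C=3
  Job 2: p=4, C=7
  Job 3: p=15, C=22
Total completion time = 3 + 7 + 22 = 32

32


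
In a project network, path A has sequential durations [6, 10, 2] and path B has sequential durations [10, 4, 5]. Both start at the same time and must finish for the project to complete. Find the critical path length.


Path A total = 6 + 10 + 2 = 18
Path B total = 10 + 4 + 5 = 19
Critical path = longest path = max(18, 19) = 19

19


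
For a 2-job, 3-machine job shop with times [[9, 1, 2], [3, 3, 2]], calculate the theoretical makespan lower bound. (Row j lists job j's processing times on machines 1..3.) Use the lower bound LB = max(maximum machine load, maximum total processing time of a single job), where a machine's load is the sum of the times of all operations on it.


Machine loads:
  Machine 1: 9 + 3 = 12
  Machine 2: 1 + 3 = 4
  Machine 3: 2 + 2 = 4
Max machine load = 12
Job totals:
  Job 1: 12
  Job 2: 8
Max job total = 12
Lower bound = max(12, 12) = 12

12


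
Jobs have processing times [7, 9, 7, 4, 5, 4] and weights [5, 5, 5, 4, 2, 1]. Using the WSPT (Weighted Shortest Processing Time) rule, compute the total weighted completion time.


Compute p/w ratios and sort ascending (WSPT): [(4, 4), (7, 5), (7, 5), (9, 5), (5, 2), (4, 1)]
Compute weighted completion times:
  Job (p=4,w=4): C=4, w*C=4*4=16
  Job (p=7,w=5): C=11, w*C=5*11=55
  Job (p=7,w=5): C=18, w*C=5*18=90
  Job (p=9,w=5): C=27, w*C=5*27=135
  Job (p=5,w=2): C=32, w*C=2*32=64
  Job (p=4,w=1): C=36, w*C=1*36=36
Total weighted completion time = 396

396


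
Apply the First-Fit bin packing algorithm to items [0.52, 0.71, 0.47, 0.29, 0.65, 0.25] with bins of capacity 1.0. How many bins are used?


Place items sequentially using First-Fit:
  Item 0.52 -> new Bin 1
  Item 0.71 -> new Bin 2
  Item 0.47 -> Bin 1 (now 0.99)
  Item 0.29 -> Bin 2 (now 1.0)
  Item 0.65 -> new Bin 3
  Item 0.25 -> Bin 3 (now 0.9)
Total bins used = 3

3


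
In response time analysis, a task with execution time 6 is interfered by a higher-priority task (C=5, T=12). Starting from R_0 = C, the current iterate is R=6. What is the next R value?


R_next = C + ceil(R_prev / T_hp) * C_hp
ceil(6 / 12) = ceil(0.5) = 1
Interference = 1 * 5 = 5
R_next = 6 + 5 = 11

11


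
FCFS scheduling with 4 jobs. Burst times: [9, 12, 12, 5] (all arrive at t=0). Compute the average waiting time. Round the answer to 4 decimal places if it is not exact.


FCFS order (as given): [9, 12, 12, 5]
Waiting times:
  Job 1: wait = 0
  Job 2: wait = 9
  Job 3: wait = 21
  Job 4: wait = 33
Sum of waiting times = 63
Average waiting time = 63/4 = 15.75

15.75


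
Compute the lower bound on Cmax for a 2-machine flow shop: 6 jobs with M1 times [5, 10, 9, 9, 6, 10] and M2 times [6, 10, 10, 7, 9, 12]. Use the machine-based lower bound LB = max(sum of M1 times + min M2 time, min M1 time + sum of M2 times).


LB1 = sum(M1 times) + min(M2 times) = 49 + 6 = 55
LB2 = min(M1 times) + sum(M2 times) = 5 + 54 = 59
Lower bound = max(LB1, LB2) = max(55, 59) = 59

59


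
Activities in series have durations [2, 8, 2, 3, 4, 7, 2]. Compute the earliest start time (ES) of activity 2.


Activity 2 starts after activities 1 through 1 complete.
Predecessor durations: [2]
ES = 2 = 2

2


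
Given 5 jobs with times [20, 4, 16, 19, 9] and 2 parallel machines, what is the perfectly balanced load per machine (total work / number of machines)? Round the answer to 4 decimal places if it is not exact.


Total processing time = 20 + 4 + 16 + 19 + 9 = 68
Number of machines = 2
Ideal balanced load = 68 / 2 = 34.0

34.0


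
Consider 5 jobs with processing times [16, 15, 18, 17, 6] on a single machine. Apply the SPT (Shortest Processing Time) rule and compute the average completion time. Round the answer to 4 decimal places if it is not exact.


Sort jobs by processing time (SPT order): [6, 15, 16, 17, 18]
Compute completion times sequentially:
  Job 1: processing = 6, completes at 6
  Job 2: processing = 15, completes at 21
  Job 3: processing = 16, completes at 37
  Job 4: processing = 17, completes at 54
  Job 5: processing = 18, completes at 72
Sum of completion times = 190
Average completion time = 190/5 = 38.0

38.0


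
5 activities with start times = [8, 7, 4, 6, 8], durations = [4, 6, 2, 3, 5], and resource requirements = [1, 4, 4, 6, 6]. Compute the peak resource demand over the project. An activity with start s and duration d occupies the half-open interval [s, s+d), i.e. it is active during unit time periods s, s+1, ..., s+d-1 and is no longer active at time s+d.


Each activity i is active on [start_i, start_i + duration_i).
Compute total resource usage per time slot:
  t=0: active resources = [], total = 0
  t=1: active resources = [], total = 0
  t=2: active resources = [], total = 0
  t=3: active resources = [], total = 0
  t=4: active resources = [4], total = 4
  t=5: active resources = [4], total = 4
  t=6: active resources = [6], total = 6
  t=7: active resources = [4, 6], total = 10
  t=8: active resources = [1, 4, 6, 6], total = 17
  t=9: active resources = [1, 4, 6], total = 11
  t=10: active resources = [1, 4, 6], total = 11
  t=11: active resources = [1, 4, 6], total = 11
  t=12: active resources = [4, 6], total = 10
Peak resource demand = 17

17


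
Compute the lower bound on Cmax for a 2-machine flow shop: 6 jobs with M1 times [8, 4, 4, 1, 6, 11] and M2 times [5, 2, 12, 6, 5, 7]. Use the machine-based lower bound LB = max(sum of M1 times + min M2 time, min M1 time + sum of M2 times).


LB1 = sum(M1 times) + min(M2 times) = 34 + 2 = 36
LB2 = min(M1 times) + sum(M2 times) = 1 + 37 = 38
Lower bound = max(LB1, LB2) = max(36, 38) = 38

38


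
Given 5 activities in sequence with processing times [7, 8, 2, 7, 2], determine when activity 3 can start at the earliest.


Activity 3 starts after activities 1 through 2 complete.
Predecessor durations: [7, 8]
ES = 7 + 8 = 15

15


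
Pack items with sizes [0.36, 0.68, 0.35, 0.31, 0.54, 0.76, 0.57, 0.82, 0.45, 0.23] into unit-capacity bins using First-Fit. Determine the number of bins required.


Place items sequentially using First-Fit:
  Item 0.36 -> new Bin 1
  Item 0.68 -> new Bin 2
  Item 0.35 -> Bin 1 (now 0.71)
  Item 0.31 -> Bin 2 (now 0.99)
  Item 0.54 -> new Bin 3
  Item 0.76 -> new Bin 4
  Item 0.57 -> new Bin 5
  Item 0.82 -> new Bin 6
  Item 0.45 -> Bin 3 (now 0.99)
  Item 0.23 -> Bin 1 (now 0.94)
Total bins used = 6

6


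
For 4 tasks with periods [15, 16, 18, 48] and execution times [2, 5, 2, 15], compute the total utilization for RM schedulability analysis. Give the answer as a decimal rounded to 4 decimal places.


Compute individual utilizations (exact fractions):
  Task 1: C/T = 2/15 (approx. 0.1333)
  Task 2: C/T = 5/16 (approx. 0.3125)
  Task 3: C/T = 2/18 = 1/9 (approx. 0.1111)
  Task 4: C/T = 15/48 = 5/16 (approx. 0.3125)
Total utilization U = 2/15 + 5/16 + 1/9 + 5/16 = 313/360
Rounded to 4 decimal places: U = 0.8694
RM (Liu & Layland) bound for 4 tasks = 0.756828; compare with U = 313/360 (approx. 0.869444)
bound < U <= 1, so the RM sufficient condition is not met (inconclusive; an exact test such as response-time analysis is needed).

0.8694


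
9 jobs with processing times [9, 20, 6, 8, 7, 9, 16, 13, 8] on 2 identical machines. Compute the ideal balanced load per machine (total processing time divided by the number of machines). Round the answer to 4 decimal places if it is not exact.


Total processing time = 9 + 20 + 6 + 8 + 7 + 9 + 16 + 13 + 8 = 96
Number of machines = 2
Ideal balanced load = 96 / 2 = 48.0

48.0


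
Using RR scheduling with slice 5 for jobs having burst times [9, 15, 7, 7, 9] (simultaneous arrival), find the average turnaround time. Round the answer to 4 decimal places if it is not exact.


Time quantum = 5
Execution trace:
  J1 runs 5 units, time = 5
  J2 runs 5 units, time = 10
  J3 runs 5 units, time = 15
  J4 runs 5 units, time = 20
  J5 runs 5 units, time = 25
  J1 runs 4 units, time = 29
  J2 runs 5 units, time = 34
  J3 runs 2 units, time = 36
  J4 runs 2 units, time = 38
  J5 runs 4 units, time = 42
  J2 runs 5 units, time = 47
Finish times: [29, 47, 36, 38, 42]
Average turnaround = 192/5 = 38.4

38.4


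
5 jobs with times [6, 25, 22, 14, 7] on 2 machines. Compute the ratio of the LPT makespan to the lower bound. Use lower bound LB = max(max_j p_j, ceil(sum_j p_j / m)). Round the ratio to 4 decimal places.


LPT order: [25, 22, 14, 7, 6]
Machine loads after assignment: [38, 36]
LPT makespan = 38
Lower bound = max(max_job, ceil(total/2)) = max(25, 37) = 37
Ratio = 38 / 37 = 1.027

1.027


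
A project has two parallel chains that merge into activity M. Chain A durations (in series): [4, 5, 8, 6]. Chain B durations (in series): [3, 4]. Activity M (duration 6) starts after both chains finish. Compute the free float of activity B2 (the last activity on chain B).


ES(B2) = sum of predecessors on chain B = 3
EF(B2) = ES + duration = 3 + 4 = 7
Successor of B2 is M. ES(M) = max(sum(A), sum(B)) = max(23, 7) = 23
Free float = ES(successor) - EF(current) = 23 - 7 = 16

16


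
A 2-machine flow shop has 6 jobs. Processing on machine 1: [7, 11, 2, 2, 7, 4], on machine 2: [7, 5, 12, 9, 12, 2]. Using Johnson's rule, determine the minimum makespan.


Apply Johnson's rule:
  Group 1 (a <= b): [(3, 2, 12), (4, 2, 9), (1, 7, 7), (5, 7, 12)]
  Group 2 (a > b): [(2, 11, 5), (6, 4, 2)]
Optimal job order: [3, 4, 1, 5, 2, 6]
Schedule:
  Job 3: M1 done at 2, M2 done at 14
  Job 4: M1 done at 4, M2 done at 23
  Job 1: M1 done at 11, M2 done at 30
  Job 5: M1 done at 18, M2 done at 42
  Job 2: M1 done at 29, M2 done at 47
  Job 6: M1 done at 33, M2 done at 49
Makespan = 49

49


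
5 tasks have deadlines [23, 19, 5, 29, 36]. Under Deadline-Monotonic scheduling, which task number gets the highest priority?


Sort tasks by relative deadline (ascending):
  Task 3: deadline = 5
  Task 2: deadline = 19
  Task 1: deadline = 23
  Task 4: deadline = 29
  Task 5: deadline = 36
Priority order (highest first): [3, 2, 1, 4, 5]
Highest priority task = 3

3


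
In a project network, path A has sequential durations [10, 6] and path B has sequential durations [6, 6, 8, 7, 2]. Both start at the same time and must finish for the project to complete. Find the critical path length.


Path A total = 10 + 6 = 16
Path B total = 6 + 6 + 8 + 7 + 2 = 29
Critical path = longest path = max(16, 29) = 29

29


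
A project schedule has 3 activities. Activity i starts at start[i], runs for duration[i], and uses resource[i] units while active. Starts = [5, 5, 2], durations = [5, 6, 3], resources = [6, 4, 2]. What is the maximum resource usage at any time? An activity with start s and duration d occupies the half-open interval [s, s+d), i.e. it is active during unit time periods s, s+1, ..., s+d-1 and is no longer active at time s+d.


Each activity i is active on [start_i, start_i + duration_i).
Compute total resource usage per time slot:
  t=0: active resources = [], total = 0
  t=1: active resources = [], total = 0
  t=2: active resources = [2], total = 2
  t=3: active resources = [2], total = 2
  t=4: active resources = [2], total = 2
  t=5: active resources = [6, 4], total = 10
  t=6: active resources = [6, 4], total = 10
  t=7: active resources = [6, 4], total = 10
  t=8: active resources = [6, 4], total = 10
  t=9: active resources = [6, 4], total = 10
  t=10: active resources = [4], total = 4
Peak resource demand = 10

10


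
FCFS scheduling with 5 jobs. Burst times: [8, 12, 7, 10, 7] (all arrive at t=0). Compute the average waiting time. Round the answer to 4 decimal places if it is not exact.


FCFS order (as given): [8, 12, 7, 10, 7]
Waiting times:
  Job 1: wait = 0
  Job 2: wait = 8
  Job 3: wait = 20
  Job 4: wait = 27
  Job 5: wait = 37
Sum of waiting times = 92
Average waiting time = 92/5 = 18.4

18.4


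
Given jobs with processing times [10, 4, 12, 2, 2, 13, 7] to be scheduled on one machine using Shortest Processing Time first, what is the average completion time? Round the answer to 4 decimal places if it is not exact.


Sort jobs by processing time (SPT order): [2, 2, 4, 7, 10, 12, 13]
Compute completion times sequentially:
  Job 1: processing = 2, completes at 2
  Job 2: processing = 2, completes at 4
  Job 3: processing = 4, completes at 8
  Job 4: processing = 7, completes at 15
  Job 5: processing = 10, completes at 25
  Job 6: processing = 12, completes at 37
  Job 7: processing = 13, completes at 50
Sum of completion times = 141
Average completion time = 141/7 = 20.1429

20.1429


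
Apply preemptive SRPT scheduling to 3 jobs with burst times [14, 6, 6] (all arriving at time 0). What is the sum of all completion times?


Since all jobs arrive at t=0, SRPT equals SPT ordering.
SPT order: [6, 6, 14]
Completion times:
  Job 1: p=6, C=6
  Job 2: p=6, C=12
  Job 3: p=14, C=26
Total completion time = 6 + 12 + 26 = 44

44


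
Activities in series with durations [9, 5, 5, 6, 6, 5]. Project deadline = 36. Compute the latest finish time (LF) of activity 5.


LF(activity 5) = deadline - sum of successor durations
Successors: activities 6 through 6 with durations [5]
Sum of successor durations = 5
LF = 36 - 5 = 31

31


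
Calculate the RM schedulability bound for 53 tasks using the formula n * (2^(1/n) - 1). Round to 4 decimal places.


Compute 2^(1/53) = 1.0131641430
Subtract 1: 1.0131641430 - 1 = 0.0131641430
Multiply by n: 53 * 0.0131641430 = 0.6976995790
Round to 4 dp: 0.6977

0.6977


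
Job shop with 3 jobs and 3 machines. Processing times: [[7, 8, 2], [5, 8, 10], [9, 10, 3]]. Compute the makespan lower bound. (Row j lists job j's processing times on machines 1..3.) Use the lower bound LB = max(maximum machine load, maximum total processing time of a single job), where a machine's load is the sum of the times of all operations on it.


Machine loads:
  Machine 1: 7 + 5 + 9 = 21
  Machine 2: 8 + 8 + 10 = 26
  Machine 3: 2 + 10 + 3 = 15
Max machine load = 26
Job totals:
  Job 1: 17
  Job 2: 23
  Job 3: 22
Max job total = 23
Lower bound = max(26, 23) = 26

26


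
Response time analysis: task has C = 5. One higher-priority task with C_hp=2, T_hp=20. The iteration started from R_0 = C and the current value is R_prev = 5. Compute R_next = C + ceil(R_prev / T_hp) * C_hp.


R_next = C + ceil(R_prev / T_hp) * C_hp
ceil(5 / 20) = ceil(0.25) = 1
Interference = 1 * 2 = 2
R_next = 5 + 2 = 7

7


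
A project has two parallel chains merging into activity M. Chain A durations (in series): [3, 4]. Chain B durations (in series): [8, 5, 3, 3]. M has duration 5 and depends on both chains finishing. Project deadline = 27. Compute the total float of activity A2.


Forward pass: ES(A2) = sum of predecessors on chain A = 3
EF = ES + duration = 3 + 4 = 7
Backward pass: LF(M) = deadline = 27; LS(M) = 27 - 5 = 22
LF(A2) = LS(M) - sum(successors on chain A) = 22 - 0 = 22
LS = LF - duration = 22 - 4 = 18
Total float = LS - ES = 18 - 3 = 15

15


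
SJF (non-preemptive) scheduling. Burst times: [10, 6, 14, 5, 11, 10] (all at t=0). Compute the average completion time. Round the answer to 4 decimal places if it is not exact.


SJF order (ascending): [5, 6, 10, 10, 11, 14]
Completion times:
  Job 1: burst=5, C=5
  Job 2: burst=6, C=11
  Job 3: burst=10, C=21
  Job 4: burst=10, C=31
  Job 5: burst=11, C=42
  Job 6: burst=14, C=56
Average completion = 166/6 = 27.6667

27.6667


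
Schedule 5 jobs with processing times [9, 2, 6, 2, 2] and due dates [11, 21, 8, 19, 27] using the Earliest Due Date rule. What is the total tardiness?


Sort by due date (EDD order): [(6, 8), (9, 11), (2, 19), (2, 21), (2, 27)]
Compute completion times and tardiness:
  Job 1: p=6, d=8, C=6, tardiness=max(0,6-8)=0
  Job 2: p=9, d=11, C=15, tardiness=max(0,15-11)=4
  Job 3: p=2, d=19, C=17, tardiness=max(0,17-19)=0
  Job 4: p=2, d=21, C=19, tardiness=max(0,19-21)=0
  Job 5: p=2, d=27, C=21, tardiness=max(0,21-27)=0
Total tardiness = 4

4
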